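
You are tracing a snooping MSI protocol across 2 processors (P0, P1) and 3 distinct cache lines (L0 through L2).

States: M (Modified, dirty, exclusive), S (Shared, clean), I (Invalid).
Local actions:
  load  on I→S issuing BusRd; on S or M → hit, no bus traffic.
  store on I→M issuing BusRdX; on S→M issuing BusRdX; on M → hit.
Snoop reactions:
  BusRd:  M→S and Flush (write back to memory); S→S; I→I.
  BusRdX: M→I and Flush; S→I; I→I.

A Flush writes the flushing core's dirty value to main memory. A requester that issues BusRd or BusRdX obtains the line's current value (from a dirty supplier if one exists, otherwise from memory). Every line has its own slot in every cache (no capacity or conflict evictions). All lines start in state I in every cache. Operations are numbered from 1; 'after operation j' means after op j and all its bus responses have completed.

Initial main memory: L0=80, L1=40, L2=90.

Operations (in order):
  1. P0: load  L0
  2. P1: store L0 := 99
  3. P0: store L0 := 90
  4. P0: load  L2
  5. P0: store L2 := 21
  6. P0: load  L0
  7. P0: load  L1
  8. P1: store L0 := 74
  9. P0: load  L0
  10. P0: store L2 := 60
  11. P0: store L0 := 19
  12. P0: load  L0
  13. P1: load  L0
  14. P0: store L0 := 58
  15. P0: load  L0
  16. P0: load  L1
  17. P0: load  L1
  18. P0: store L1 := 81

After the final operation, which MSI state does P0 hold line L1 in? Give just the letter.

state = M

1. P0: load  L0  bus=[BusRd]  L0: P0=S P1=I  mem[L0]=80
2. P1: store L0 := 99  bus=[BusRdX]  L0: P0=I P1=M  mem[L0]=80
3. P0: store L0 := 90  bus=[BusRdX,Flush]  L0: P0=M P1=I  mem[L0]=99
4. P0: load  L2  bus=[BusRd]  L2: P0=S P1=I  mem[L2]=90
5. P0: store L2 := 21  bus=[BusRdX]  L2: P0=M P1=I  mem[L2]=90
6. P0: load  L0  bus=[-]  L0: P0=M P1=I  mem[L0]=99
7. P0: load  L1  bus=[BusRd]  L1: P0=S P1=I  mem[L1]=40
8. P1: store L0 := 74  bus=[BusRdX,Flush]  L0: P0=I P1=M  mem[L0]=90
9. P0: load  L0  bus=[BusRd,Flush]  L0: P0=S P1=S  mem[L0]=74
10. P0: store L2 := 60  bus=[-]  L2: P0=M P1=I  mem[L2]=90
11. P0: store L0 := 19  bus=[BusRdX]  L0: P0=M P1=I  mem[L0]=74
12. P0: load  L0  bus=[-]  L0: P0=M P1=I  mem[L0]=74
13. P1: load  L0  bus=[BusRd,Flush]  L0: P0=S P1=S  mem[L0]=19
14. P0: store L0 := 58  bus=[BusRdX]  L0: P0=M P1=I  mem[L0]=19
15. P0: load  L0  bus=[-]  L0: P0=M P1=I  mem[L0]=19
16. P0: load  L1  bus=[-]  L1: P0=S P1=I  mem[L1]=40
17. P0: load  L1  bus=[-]  L1: P0=S P1=I  mem[L1]=40
18. P0: store L1 := 81  bus=[BusRdX]  L1: P0=M P1=I  mem[L1]=40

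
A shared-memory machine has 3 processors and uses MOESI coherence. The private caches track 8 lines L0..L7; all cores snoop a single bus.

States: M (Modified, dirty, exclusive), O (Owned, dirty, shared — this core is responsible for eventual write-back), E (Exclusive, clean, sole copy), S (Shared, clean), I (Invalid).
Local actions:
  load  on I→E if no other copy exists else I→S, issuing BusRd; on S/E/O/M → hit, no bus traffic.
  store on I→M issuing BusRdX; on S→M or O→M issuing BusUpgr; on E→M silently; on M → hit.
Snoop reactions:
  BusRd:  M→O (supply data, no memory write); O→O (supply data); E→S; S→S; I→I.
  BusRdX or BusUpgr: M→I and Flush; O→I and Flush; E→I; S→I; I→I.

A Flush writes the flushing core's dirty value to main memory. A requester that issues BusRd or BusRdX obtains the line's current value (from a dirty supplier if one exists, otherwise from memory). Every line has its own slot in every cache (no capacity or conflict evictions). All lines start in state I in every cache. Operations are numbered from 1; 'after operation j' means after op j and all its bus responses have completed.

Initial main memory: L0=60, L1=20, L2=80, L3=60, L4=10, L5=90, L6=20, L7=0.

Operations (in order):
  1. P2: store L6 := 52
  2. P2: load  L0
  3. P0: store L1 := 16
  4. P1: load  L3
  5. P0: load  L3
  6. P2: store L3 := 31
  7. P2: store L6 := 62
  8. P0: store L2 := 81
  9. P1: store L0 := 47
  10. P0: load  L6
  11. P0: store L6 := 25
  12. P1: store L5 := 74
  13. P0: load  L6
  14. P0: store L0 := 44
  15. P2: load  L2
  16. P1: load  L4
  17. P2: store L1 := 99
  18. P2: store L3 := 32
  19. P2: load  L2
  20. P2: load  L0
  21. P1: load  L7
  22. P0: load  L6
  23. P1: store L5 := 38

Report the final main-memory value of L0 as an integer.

1. P2: store L6 := 52  bus=[BusRdX]  L6: P0=I P1=I P2=M  mem[L6]=20
2. P2: load  L0  bus=[BusRd]  L0: P0=I P1=I P2=E  mem[L0]=60
3. P0: store L1 := 16  bus=[BusRdX]  L1: P0=M P1=I P2=I  mem[L1]=20
4. P1: load  L3  bus=[BusRd]  L3: P0=I P1=E P2=I  mem[L3]=60
5. P0: load  L3  bus=[BusRd]  L3: P0=S P1=S P2=I  mem[L3]=60
6. P2: store L3 := 31  bus=[BusRdX]  L3: P0=I P1=I P2=M  mem[L3]=60
7. P2: store L6 := 62  bus=[-]  L6: P0=I P1=I P2=M  mem[L6]=20
8. P0: store L2 := 81  bus=[BusRdX]  L2: P0=M P1=I P2=I  mem[L2]=80
9. P1: store L0 := 47  bus=[BusRdX]  L0: P0=I P1=M P2=I  mem[L0]=60
10. P0: load  L6  bus=[BusRd]  L6: P0=S P1=I P2=O  mem[L6]=20
11. P0: store L6 := 25  bus=[BusUpgr,Flush]  L6: P0=M P1=I P2=I  mem[L6]=62
12. P1: store L5 := 74  bus=[BusRdX]  L5: P0=I P1=M P2=I  mem[L5]=90
13. P0: load  L6  bus=[-]  L6: P0=M P1=I P2=I  mem[L6]=62
14. P0: store L0 := 44  bus=[BusRdX,Flush]  L0: P0=M P1=I P2=I  mem[L0]=47
15. P2: load  L2  bus=[BusRd]  L2: P0=O P1=I P2=S  mem[L2]=80
16. P1: load  L4  bus=[BusRd]  L4: P0=I P1=E P2=I  mem[L4]=10
17. P2: store L1 := 99  bus=[BusRdX,Flush]  L1: P0=I P1=I P2=M  mem[L1]=16
18. P2: store L3 := 32  bus=[-]  L3: P0=I P1=I P2=M  mem[L3]=60
19. P2: load  L2  bus=[-]  L2: P0=O P1=I P2=S  mem[L2]=80
20. P2: load  L0  bus=[BusRd]  L0: P0=O P1=I P2=S  mem[L0]=47
21. P1: load  L7  bus=[BusRd]  L7: P0=I P1=E P2=I  mem[L7]=0
22. P0: load  L6  bus=[-]  L6: P0=M P1=I P2=I  mem[L6]=62
23. P1: store L5 := 38  bus=[-]  L5: P0=I P1=M P2=I  mem[L5]=90

memory[L0] = 47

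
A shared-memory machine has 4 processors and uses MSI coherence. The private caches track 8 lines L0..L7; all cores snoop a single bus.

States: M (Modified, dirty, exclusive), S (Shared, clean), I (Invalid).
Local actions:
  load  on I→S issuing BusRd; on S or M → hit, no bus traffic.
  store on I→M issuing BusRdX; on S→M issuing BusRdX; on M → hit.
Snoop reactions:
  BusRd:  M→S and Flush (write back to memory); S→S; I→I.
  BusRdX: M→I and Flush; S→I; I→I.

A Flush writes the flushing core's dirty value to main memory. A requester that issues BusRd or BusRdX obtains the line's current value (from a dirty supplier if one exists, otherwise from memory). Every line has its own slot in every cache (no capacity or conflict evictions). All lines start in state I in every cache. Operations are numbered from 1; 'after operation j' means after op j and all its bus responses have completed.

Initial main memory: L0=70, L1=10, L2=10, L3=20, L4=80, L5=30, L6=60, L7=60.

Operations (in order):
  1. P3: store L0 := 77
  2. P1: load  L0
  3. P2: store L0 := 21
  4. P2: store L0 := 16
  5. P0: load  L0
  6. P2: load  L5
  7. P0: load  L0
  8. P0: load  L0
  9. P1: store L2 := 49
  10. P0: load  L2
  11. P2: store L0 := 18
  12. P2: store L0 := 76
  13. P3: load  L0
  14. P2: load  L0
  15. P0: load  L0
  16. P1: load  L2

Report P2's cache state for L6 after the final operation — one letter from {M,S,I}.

state = I

  op1 P3: store L0 := 77 → I/I/I/M on L0; bus BusRdX; mem=70
  op2 P1: load  L0 → I/S/I/S on L0; bus BusRd Flush; mem=77
  op3 P2: store L0 := 21 → I/I/M/I on L0; bus BusRdX; mem=77
  op4 P2: store L0 := 16 → I/I/M/I on L0; bus (none); mem=77
  op5 P0: load  L0 → S/I/S/I on L0; bus BusRd Flush; mem=16
  op6 P2: load  L5 → I/I/S/I on L5; bus BusRd; mem=30
  op7 P0: load  L0 → S/I/S/I on L0; bus (none); mem=16
  op8 P0: load  L0 → S/I/S/I on L0; bus (none); mem=16
  op9 P1: store L2 := 49 → I/M/I/I on L2; bus BusRdX; mem=10
  op10 P0: load  L2 → S/S/I/I on L2; bus BusRd Flush; mem=49
  op11 P2: store L0 := 18 → I/I/M/I on L0; bus BusRdX; mem=16
  op12 P2: store L0 := 76 → I/I/M/I on L0; bus (none); mem=16
  op13 P3: load  L0 → I/I/S/S on L0; bus BusRd Flush; mem=76
  op14 P2: load  L0 → I/I/S/S on L0; bus (none); mem=76
  op15 P0: load  L0 → S/I/S/S on L0; bus BusRd; mem=76
  op16 P1: load  L2 → S/S/I/I on L2; bus (none); mem=49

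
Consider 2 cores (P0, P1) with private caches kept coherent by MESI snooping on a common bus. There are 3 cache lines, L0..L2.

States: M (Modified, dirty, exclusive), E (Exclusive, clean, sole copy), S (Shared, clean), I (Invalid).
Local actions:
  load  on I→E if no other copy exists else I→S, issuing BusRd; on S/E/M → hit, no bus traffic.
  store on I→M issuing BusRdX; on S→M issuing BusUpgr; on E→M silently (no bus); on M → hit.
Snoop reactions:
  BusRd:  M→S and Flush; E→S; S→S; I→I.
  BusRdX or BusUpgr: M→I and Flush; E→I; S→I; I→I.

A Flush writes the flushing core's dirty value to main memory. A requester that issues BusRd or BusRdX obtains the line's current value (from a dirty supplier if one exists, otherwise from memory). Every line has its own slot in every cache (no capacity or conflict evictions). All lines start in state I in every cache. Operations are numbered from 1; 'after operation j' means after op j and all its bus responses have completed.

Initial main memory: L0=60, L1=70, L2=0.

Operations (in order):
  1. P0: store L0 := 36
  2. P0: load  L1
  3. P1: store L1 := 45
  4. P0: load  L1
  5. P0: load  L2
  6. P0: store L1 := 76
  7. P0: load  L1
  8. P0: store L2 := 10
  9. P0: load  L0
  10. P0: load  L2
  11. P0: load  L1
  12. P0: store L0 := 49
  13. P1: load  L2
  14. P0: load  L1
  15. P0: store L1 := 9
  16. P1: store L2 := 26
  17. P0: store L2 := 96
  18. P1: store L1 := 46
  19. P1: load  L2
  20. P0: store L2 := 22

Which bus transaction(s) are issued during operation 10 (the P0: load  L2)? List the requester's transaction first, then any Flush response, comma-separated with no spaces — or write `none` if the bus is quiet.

step 1: P0: store L0 := 36  ⟶  MI  (L0)  txn=BusRdX  M[L0]=60
step 2: P0: load  L1  ⟶  EI  (L1)  txn=BusRd  M[L1]=70
step 3: P1: store L1 := 45  ⟶  IM  (L1)  txn=BusRdX  M[L1]=70
step 4: P0: load  L1  ⟶  SS  (L1)  txn=BusRd+Flush  M[L1]=45
step 5: P0: load  L2  ⟶  EI  (L2)  txn=BusRd  M[L2]=0
step 6: P0: store L1 := 76  ⟶  MI  (L1)  txn=BusUpgr  M[L1]=45
step 7: P0: load  L1  ⟶  MI  (L1)  txn=∅  M[L1]=45
step 8: P0: store L2 := 10  ⟶  MI  (L2)  txn=∅  M[L2]=0
step 9: P0: load  L0  ⟶  MI  (L0)  txn=∅  M[L0]=60
step 10: P0: load  L2  ⟶  MI  (L2)  txn=∅  M[L2]=0
step 11: P0: load  L1  ⟶  MI  (L1)  txn=∅  M[L1]=45
step 12: P0: store L0 := 49  ⟶  MI  (L0)  txn=∅  M[L0]=60
step 13: P1: load  L2  ⟶  SS  (L2)  txn=BusRd+Flush  M[L2]=10
step 14: P0: load  L1  ⟶  MI  (L1)  txn=∅  M[L1]=45
step 15: P0: store L1 := 9  ⟶  MI  (L1)  txn=∅  M[L1]=45
step 16: P1: store L2 := 26  ⟶  IM  (L2)  txn=BusUpgr  M[L2]=10
step 17: P0: store L2 := 96  ⟶  MI  (L2)  txn=BusRdX+Flush  M[L2]=26
step 18: P1: store L1 := 46  ⟶  IM  (L1)  txn=BusRdX+Flush  M[L1]=9
step 19: P1: load  L2  ⟶  SS  (L2)  txn=BusRd+Flush  M[L2]=96
step 20: P0: store L2 := 22  ⟶  MI  (L2)  txn=BusUpgr  M[L2]=96

bus = none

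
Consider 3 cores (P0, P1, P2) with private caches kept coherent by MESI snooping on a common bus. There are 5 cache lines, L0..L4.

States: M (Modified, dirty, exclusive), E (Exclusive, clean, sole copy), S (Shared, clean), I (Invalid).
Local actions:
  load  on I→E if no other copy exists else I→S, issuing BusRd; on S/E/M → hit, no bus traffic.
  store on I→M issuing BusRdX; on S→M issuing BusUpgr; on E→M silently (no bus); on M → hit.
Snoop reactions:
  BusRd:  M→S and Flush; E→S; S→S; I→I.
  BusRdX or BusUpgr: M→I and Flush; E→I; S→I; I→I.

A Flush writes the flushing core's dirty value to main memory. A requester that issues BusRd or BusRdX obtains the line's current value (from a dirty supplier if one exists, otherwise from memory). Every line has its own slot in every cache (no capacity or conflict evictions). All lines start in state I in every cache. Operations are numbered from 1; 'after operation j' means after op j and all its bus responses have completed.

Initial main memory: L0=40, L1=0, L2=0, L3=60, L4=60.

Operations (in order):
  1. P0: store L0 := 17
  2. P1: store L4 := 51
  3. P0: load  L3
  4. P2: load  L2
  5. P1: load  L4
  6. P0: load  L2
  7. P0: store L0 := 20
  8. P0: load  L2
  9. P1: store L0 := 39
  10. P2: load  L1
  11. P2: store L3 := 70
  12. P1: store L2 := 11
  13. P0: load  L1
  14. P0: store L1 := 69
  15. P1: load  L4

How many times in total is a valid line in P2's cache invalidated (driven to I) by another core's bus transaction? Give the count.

[1] P0: store L0 := 17 | P0:M(17), P1:I, P2:I | bus: BusRdX
[2] P1: store L4 := 51 | P0:I, P1:M(51), P2:I | bus: BusRdX
[3] P0: load  L3 | P0:E(60), P1:I, P2:I | bus: BusRd
[4] P2: load  L2 | P0:I, P1:I, P2:E(0) | bus: BusRd
[5] P1: load  L4 | P0:I, P1:M(51), P2:I | bus: none
[6] P0: load  L2 | P0:S(0), P1:I, P2:S(0) | bus: BusRd
[7] P0: store L0 := 20 | P0:M(20), P1:I, P2:I | bus: none
[8] P0: load  L2 | P0:S(0), P1:I, P2:S(0) | bus: none
[9] P1: store L0 := 39 | P0:I, P1:M(39), P2:I | bus: BusRdX,Flush
[10] P2: load  L1 | P0:I, P1:I, P2:E(0) | bus: BusRd
[11] P2: store L3 := 70 | P0:I, P1:I, P2:M(70) | bus: BusRdX
[12] P1: store L2 := 11 | P0:I, P1:M(11), P2:I | bus: BusRdX
[13] P0: load  L1 | P0:S(0), P1:I, P2:S(0) | bus: BusRd
[14] P0: store L1 := 69 | P0:M(69), P1:I, P2:I | bus: BusUpgr
[15] P1: load  L4 | P0:I, P1:M(51), P2:I | bus: none

invalidations = 2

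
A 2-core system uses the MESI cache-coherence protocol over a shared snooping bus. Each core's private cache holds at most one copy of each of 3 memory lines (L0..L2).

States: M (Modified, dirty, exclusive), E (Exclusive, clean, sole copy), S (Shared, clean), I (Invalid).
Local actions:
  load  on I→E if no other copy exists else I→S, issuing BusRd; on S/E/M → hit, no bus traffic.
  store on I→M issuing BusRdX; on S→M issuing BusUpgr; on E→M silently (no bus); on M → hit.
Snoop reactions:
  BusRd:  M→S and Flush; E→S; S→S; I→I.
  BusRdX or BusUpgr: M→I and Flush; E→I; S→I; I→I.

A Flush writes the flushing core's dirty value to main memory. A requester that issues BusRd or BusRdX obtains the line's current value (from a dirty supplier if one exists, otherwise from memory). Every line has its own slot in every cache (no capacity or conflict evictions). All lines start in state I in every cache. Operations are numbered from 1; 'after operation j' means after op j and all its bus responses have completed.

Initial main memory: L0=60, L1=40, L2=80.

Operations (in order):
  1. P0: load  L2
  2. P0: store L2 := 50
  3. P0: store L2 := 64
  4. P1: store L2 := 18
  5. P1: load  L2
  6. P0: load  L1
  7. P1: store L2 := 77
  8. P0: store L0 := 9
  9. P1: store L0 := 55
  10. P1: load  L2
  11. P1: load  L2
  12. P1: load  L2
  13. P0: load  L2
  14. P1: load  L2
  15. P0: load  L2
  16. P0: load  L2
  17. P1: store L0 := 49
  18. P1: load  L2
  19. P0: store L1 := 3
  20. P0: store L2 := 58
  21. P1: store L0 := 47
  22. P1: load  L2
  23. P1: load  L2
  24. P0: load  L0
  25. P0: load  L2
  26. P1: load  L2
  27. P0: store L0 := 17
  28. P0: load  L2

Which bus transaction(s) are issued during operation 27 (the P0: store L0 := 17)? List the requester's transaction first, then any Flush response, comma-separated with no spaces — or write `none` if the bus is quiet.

bus = BusUpgr

  op1 P0: load  L2 → E/I on L2; bus BusRd; mem=80
  op2 P0: store L2 := 50 → M/I on L2; bus (none); mem=80
  op3 P0: store L2 := 64 → M/I on L2; bus (none); mem=80
  op4 P1: store L2 := 18 → I/M on L2; bus BusRdX Flush; mem=64
  op5 P1: load  L2 → I/M on L2; bus (none); mem=64
  op6 P0: load  L1 → E/I on L1; bus BusRd; mem=40
  op7 P1: store L2 := 77 → I/M on L2; bus (none); mem=64
  op8 P0: store L0 := 9 → M/I on L0; bus BusRdX; mem=60
  op9 P1: store L0 := 55 → I/M on L0; bus BusRdX Flush; mem=9
  op10 P1: load  L2 → I/M on L2; bus (none); mem=64
  op11 P1: load  L2 → I/M on L2; bus (none); mem=64
  op12 P1: load  L2 → I/M on L2; bus (none); mem=64
  op13 P0: load  L2 → S/S on L2; bus BusRd Flush; mem=77
  op14 P1: load  L2 → S/S on L2; bus (none); mem=77
  op15 P0: load  L2 → S/S on L2; bus (none); mem=77
  op16 P0: load  L2 → S/S on L2; bus (none); mem=77
  op17 P1: store L0 := 49 → I/M on L0; bus (none); mem=9
  op18 P1: load  L2 → S/S on L2; bus (none); mem=77
  op19 P0: store L1 := 3 → M/I on L1; bus (none); mem=40
  op20 P0: store L2 := 58 → M/I on L2; bus BusUpgr; mem=77
  op21 P1: store L0 := 47 → I/M on L0; bus (none); mem=9
  op22 P1: load  L2 → S/S on L2; bus BusRd Flush; mem=58
  op23 P1: load  L2 → S/S on L2; bus (none); mem=58
  op24 P0: load  L0 → S/S on L0; bus BusRd Flush; mem=47
  op25 P0: load  L2 → S/S on L2; bus (none); mem=58
  op26 P1: load  L2 → S/S on L2; bus (none); mem=58
  op27 P0: store L0 := 17 → M/I on L0; bus BusUpgr; mem=47
  op28 P0: load  L2 → S/S on L2; bus (none); mem=58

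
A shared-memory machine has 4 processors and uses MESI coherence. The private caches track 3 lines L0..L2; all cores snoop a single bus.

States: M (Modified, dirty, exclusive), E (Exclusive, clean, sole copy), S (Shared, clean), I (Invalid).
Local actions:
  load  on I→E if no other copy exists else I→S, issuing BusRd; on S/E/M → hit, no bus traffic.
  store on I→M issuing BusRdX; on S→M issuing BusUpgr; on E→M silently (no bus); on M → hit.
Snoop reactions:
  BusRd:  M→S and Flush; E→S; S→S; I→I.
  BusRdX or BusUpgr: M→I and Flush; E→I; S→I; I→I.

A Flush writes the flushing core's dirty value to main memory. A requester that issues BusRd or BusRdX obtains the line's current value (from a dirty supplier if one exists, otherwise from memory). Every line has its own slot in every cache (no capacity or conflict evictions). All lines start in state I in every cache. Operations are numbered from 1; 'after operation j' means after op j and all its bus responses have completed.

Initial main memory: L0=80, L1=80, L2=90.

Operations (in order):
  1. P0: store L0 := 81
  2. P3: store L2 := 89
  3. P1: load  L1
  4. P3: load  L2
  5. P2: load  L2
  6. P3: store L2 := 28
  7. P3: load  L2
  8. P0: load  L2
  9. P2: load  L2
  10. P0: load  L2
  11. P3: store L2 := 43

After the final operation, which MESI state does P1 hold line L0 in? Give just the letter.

  op1 P0: store L0 := 81 → M/I/I/I on L0; bus BusRdX; mem=80
  op2 P3: store L2 := 89 → I/I/I/M on L2; bus BusRdX; mem=90
  op3 P1: load  L1 → I/E/I/I on L1; bus BusRd; mem=80
  op4 P3: load  L2 → I/I/I/M on L2; bus (none); mem=90
  op5 P2: load  L2 → I/I/S/S on L2; bus BusRd Flush; mem=89
  op6 P3: store L2 := 28 → I/I/I/M on L2; bus BusUpgr; mem=89
  op7 P3: load  L2 → I/I/I/M on L2; bus (none); mem=89
  op8 P0: load  L2 → S/I/I/S on L2; bus BusRd Flush; mem=28
  op9 P2: load  L2 → S/I/S/S on L2; bus BusRd; mem=28
  op10 P0: load  L2 → S/I/S/S on L2; bus (none); mem=28
  op11 P3: store L2 := 43 → I/I/I/M on L2; bus BusUpgr; mem=28

state = I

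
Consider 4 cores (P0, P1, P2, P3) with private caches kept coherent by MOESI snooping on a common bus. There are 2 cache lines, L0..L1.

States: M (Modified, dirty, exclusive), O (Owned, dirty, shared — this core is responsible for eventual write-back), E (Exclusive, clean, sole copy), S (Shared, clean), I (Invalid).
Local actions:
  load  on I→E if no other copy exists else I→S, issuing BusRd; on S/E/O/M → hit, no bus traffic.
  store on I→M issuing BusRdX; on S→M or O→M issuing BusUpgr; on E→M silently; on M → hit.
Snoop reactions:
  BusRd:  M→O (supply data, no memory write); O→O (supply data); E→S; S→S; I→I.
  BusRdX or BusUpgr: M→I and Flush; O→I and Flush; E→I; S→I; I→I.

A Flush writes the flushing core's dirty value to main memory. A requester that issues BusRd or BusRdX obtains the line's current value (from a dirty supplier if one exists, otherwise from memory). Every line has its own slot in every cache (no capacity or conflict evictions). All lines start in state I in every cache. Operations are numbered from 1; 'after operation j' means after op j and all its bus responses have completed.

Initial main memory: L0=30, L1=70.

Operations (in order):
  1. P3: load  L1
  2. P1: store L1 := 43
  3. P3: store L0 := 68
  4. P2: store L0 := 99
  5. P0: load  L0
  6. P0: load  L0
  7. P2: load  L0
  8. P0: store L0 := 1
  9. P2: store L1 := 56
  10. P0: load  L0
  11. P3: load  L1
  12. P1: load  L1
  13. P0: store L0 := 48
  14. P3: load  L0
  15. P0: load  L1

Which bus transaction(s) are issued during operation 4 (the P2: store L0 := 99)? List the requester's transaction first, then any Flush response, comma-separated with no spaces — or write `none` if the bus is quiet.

[1] P3: load  L1 | P0:I, P1:I, P2:I, P3:E(70) | bus: BusRd
[2] P1: store L1 := 43 | P0:I, P1:M(43), P2:I, P3:I | bus: BusRdX
[3] P3: store L0 := 68 | P0:I, P1:I, P2:I, P3:M(68) | bus: BusRdX
[4] P2: store L0 := 99 | P0:I, P1:I, P2:M(99), P3:I | bus: BusRdX,Flush
[5] P0: load  L0 | P0:S(99), P1:I, P2:O(99), P3:I | bus: BusRd
[6] P0: load  L0 | P0:S(99), P1:I, P2:O(99), P3:I | bus: none
[7] P2: load  L0 | P0:S(99), P1:I, P2:O(99), P3:I | bus: none
[8] P0: store L0 := 1 | P0:M(1), P1:I, P2:I, P3:I | bus: BusUpgr,Flush
[9] P2: store L1 := 56 | P0:I, P1:I, P2:M(56), P3:I | bus: BusRdX,Flush
[10] P0: load  L0 | P0:M(1), P1:I, P2:I, P3:I | bus: none
[11] P3: load  L1 | P0:I, P1:I, P2:O(56), P3:S(56) | bus: BusRd
[12] P1: load  L1 | P0:I, P1:S(56), P2:O(56), P3:S(56) | bus: BusRd
[13] P0: store L0 := 48 | P0:M(48), P1:I, P2:I, P3:I | bus: none
[14] P3: load  L0 | P0:O(48), P1:I, P2:I, P3:S(48) | bus: BusRd
[15] P0: load  L1 | P0:S(56), P1:S(56), P2:O(56), P3:S(56) | bus: BusRd

bus = BusRdX,Flush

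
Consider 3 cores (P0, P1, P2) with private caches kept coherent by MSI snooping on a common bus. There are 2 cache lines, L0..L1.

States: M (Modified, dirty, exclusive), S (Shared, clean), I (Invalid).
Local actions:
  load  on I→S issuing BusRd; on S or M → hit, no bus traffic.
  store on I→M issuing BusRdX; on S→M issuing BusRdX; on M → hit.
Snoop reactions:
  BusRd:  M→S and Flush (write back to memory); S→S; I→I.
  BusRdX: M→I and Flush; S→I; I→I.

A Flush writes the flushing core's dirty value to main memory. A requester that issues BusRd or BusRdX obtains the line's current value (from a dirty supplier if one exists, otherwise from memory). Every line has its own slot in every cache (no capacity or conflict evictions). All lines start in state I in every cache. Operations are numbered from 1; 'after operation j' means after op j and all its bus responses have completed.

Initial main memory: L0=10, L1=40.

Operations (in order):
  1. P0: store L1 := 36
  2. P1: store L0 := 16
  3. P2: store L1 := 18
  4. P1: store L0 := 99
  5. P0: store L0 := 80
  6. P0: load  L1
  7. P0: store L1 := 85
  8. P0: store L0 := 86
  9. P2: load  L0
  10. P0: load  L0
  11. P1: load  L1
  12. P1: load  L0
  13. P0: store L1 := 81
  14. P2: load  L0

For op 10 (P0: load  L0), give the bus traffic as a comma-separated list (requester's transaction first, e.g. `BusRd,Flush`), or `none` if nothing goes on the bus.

bus = none

1. P0: store L1 := 36  bus=[BusRdX]  L1: P0=M P1=I P2=I  mem[L1]=40
2. P1: store L0 := 16  bus=[BusRdX]  L0: P0=I P1=M P2=I  mem[L0]=10
3. P2: store L1 := 18  bus=[BusRdX,Flush]  L1: P0=I P1=I P2=M  mem[L1]=36
4. P1: store L0 := 99  bus=[-]  L0: P0=I P1=M P2=I  mem[L0]=10
5. P0: store L0 := 80  bus=[BusRdX,Flush]  L0: P0=M P1=I P2=I  mem[L0]=99
6. P0: load  L1  bus=[BusRd,Flush]  L1: P0=S P1=I P2=S  mem[L1]=18
7. P0: store L1 := 85  bus=[BusRdX]  L1: P0=M P1=I P2=I  mem[L1]=18
8. P0: store L0 := 86  bus=[-]  L0: P0=M P1=I P2=I  mem[L0]=99
9. P2: load  L0  bus=[BusRd,Flush]  L0: P0=S P1=I P2=S  mem[L0]=86
10. P0: load  L0  bus=[-]  L0: P0=S P1=I P2=S  mem[L0]=86
11. P1: load  L1  bus=[BusRd,Flush]  L1: P0=S P1=S P2=I  mem[L1]=85
12. P1: load  L0  bus=[BusRd]  L0: P0=S P1=S P2=S  mem[L0]=86
13. P0: store L1 := 81  bus=[BusRdX]  L1: P0=M P1=I P2=I  mem[L1]=85
14. P2: load  L0  bus=[-]  L0: P0=S P1=S P2=S  mem[L0]=86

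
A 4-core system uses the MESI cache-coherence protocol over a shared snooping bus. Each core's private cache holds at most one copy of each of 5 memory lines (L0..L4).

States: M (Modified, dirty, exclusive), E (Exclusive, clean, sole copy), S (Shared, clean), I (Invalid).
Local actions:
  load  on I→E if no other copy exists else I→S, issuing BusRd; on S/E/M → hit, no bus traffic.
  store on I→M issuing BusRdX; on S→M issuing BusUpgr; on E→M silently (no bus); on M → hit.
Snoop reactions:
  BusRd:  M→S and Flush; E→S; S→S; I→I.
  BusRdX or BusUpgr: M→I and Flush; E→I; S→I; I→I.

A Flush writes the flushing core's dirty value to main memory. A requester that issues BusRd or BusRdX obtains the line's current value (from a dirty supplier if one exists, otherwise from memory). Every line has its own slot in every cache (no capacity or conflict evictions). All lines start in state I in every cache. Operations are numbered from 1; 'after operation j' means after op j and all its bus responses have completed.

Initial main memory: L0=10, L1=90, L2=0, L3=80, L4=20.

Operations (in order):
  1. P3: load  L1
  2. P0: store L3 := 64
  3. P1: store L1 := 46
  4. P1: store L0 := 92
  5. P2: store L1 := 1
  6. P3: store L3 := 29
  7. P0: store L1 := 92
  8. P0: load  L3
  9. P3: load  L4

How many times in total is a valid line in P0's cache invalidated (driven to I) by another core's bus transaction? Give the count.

step 1: P3: load  L1  ⟶  IIIE  (L1)  txn=BusRd  M[L1]=90
step 2: P0: store L3 := 64  ⟶  MIII  (L3)  txn=BusRdX  M[L3]=80
step 3: P1: store L1 := 46  ⟶  IMII  (L1)  txn=BusRdX  M[L1]=90
step 4: P1: store L0 := 92  ⟶  IMII  (L0)  txn=BusRdX  M[L0]=10
step 5: P2: store L1 := 1  ⟶  IIMI  (L1)  txn=BusRdX+Flush  M[L1]=46
step 6: P3: store L3 := 29  ⟶  IIIM  (L3)  txn=BusRdX+Flush  M[L3]=64
step 7: P0: store L1 := 92  ⟶  MIII  (L1)  txn=BusRdX+Flush  M[L1]=1
step 8: P0: load  L3  ⟶  SIIS  (L3)  txn=BusRd+Flush  M[L3]=29
step 9: P3: load  L4  ⟶  IIIE  (L4)  txn=BusRd  M[L4]=20

invalidations = 1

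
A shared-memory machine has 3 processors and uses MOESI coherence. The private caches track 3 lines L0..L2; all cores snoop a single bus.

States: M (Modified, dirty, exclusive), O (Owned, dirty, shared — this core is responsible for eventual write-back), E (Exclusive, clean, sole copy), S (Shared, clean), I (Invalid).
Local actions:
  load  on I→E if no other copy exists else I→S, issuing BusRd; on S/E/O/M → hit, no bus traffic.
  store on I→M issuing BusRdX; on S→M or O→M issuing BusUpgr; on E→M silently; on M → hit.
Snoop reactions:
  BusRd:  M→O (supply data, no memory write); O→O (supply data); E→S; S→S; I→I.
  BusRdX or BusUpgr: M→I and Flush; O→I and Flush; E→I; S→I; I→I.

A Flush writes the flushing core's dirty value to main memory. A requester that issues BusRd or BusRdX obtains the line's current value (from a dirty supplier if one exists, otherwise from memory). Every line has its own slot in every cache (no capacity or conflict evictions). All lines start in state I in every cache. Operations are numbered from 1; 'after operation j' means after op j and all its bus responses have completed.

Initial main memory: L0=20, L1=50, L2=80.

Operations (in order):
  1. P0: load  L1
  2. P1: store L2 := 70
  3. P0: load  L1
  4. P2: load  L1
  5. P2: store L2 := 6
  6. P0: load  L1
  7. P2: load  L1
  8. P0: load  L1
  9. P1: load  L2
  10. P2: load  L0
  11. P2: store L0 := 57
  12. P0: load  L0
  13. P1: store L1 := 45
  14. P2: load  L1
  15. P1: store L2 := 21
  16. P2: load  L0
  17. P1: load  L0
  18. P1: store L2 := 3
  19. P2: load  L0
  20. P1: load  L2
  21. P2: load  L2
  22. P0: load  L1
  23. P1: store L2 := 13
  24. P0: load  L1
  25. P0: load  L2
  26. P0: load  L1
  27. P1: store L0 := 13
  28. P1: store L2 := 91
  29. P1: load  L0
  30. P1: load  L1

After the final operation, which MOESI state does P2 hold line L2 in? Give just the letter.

state = I

  op1 P0: load  L1 → E/I/I on L1; bus BusRd; mem=50
  op2 P1: store L2 := 70 → I/M/I on L2; bus BusRdX; mem=80
  op3 P0: load  L1 → E/I/I on L1; bus (none); mem=50
  op4 P2: load  L1 → S/I/S on L1; bus BusRd; mem=50
  op5 P2: store L2 := 6 → I/I/M on L2; bus BusRdX Flush; mem=70
  op6 P0: load  L1 → S/I/S on L1; bus (none); mem=50
  op7 P2: load  L1 → S/I/S on L1; bus (none); mem=50
  op8 P0: load  L1 → S/I/S on L1; bus (none); mem=50
  op9 P1: load  L2 → I/S/O on L2; bus BusRd; mem=70
  op10 P2: load  L0 → I/I/E on L0; bus BusRd; mem=20
  op11 P2: store L0 := 57 → I/I/M on L0; bus (none); mem=20
  op12 P0: load  L0 → S/I/O on L0; bus BusRd; mem=20
  op13 P1: store L1 := 45 → I/M/I on L1; bus BusRdX; mem=50
  op14 P2: load  L1 → I/O/S on L1; bus BusRd; mem=50
  op15 P1: store L2 := 21 → I/M/I on L2; bus BusUpgr Flush; mem=6
  op16 P2: load  L0 → S/I/O on L0; bus (none); mem=20
  op17 P1: load  L0 → S/S/O on L0; bus BusRd; mem=20
  op18 P1: store L2 := 3 → I/M/I on L2; bus (none); mem=6
  op19 P2: load  L0 → S/S/O on L0; bus (none); mem=20
  op20 P1: load  L2 → I/M/I on L2; bus (none); mem=6
  op21 P2: load  L2 → I/O/S on L2; bus BusRd; mem=6
  op22 P0: load  L1 → S/O/S on L1; bus BusRd; mem=50
  op23 P1: store L2 := 13 → I/M/I on L2; bus BusUpgr; mem=6
  op24 P0: load  L1 → S/O/S on L1; bus (none); mem=50
  op25 P0: load  L2 → S/O/I on L2; bus BusRd; mem=6
  op26 P0: load  L1 → S/O/S on L1; bus (none); mem=50
  op27 P1: store L0 := 13 → I/M/I on L0; bus BusUpgr Flush; mem=57
  op28 P1: store L2 := 91 → I/M/I on L2; bus BusUpgr; mem=6
  op29 P1: load  L0 → I/M/I on L0; bus (none); mem=57
  op30 P1: load  L1 → S/O/S on L1; bus (none); mem=50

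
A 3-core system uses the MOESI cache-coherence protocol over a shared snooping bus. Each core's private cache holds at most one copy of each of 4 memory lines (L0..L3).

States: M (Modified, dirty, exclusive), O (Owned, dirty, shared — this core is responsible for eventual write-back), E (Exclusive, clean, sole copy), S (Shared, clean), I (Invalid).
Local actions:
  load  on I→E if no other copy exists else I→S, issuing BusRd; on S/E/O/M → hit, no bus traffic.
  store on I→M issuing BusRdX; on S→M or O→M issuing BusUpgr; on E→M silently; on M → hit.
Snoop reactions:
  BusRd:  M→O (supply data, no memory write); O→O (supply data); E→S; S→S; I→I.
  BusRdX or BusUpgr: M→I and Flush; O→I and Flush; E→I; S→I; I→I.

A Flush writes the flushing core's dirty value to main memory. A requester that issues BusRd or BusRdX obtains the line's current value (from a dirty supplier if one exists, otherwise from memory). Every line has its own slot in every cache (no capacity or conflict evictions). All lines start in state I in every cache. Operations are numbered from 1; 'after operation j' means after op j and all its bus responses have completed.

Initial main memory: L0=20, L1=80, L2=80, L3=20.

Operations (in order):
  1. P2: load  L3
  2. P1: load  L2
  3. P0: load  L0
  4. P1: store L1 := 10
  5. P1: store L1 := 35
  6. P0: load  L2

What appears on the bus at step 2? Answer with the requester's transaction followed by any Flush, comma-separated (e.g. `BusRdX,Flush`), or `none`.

bus = BusRd

[1] P2: load  L3 | P0:I, P1:I, P2:E(20) | bus: BusRd
[2] P1: load  L2 | P0:I, P1:E(80), P2:I | bus: BusRd
[3] P0: load  L0 | P0:E(20), P1:I, P2:I | bus: BusRd
[4] P1: store L1 := 10 | P0:I, P1:M(10), P2:I | bus: BusRdX
[5] P1: store L1 := 35 | P0:I, P1:M(35), P2:I | bus: none
[6] P0: load  L2 | P0:S(80), P1:S(80), P2:I | bus: BusRd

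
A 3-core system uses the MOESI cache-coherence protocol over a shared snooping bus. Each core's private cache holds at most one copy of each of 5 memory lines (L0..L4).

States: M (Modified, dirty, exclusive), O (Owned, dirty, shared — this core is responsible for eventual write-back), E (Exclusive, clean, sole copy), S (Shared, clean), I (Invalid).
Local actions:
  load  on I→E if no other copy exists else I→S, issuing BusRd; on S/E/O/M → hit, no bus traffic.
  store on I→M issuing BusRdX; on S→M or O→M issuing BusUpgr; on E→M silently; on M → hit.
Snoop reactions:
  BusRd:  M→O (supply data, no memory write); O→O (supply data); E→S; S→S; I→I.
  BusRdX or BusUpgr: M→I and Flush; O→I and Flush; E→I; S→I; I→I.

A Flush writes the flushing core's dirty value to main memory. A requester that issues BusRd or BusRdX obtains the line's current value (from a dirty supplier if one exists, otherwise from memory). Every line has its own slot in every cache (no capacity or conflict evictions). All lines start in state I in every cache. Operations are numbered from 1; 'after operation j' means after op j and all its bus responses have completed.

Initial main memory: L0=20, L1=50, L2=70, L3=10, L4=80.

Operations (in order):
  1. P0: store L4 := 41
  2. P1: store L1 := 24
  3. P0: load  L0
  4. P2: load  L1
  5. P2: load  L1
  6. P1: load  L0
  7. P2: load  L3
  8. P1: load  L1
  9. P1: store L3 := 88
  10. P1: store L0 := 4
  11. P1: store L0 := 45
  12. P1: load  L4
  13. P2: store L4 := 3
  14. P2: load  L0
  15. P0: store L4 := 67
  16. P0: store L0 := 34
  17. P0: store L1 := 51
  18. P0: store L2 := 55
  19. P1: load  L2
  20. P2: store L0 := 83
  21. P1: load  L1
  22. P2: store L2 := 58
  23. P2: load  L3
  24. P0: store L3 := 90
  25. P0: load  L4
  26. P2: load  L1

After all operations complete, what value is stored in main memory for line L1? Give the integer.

  op1 P0: store L4 := 41 → M/I/I on L4; bus BusRdX; mem=80
  op2 P1: store L1 := 24 → I/M/I on L1; bus BusRdX; mem=50
  op3 P0: load  L0 → E/I/I on L0; bus BusRd; mem=20
  op4 P2: load  L1 → I/O/S on L1; bus BusRd; mem=50
  op5 P2: load  L1 → I/O/S on L1; bus (none); mem=50
  op6 P1: load  L0 → S/S/I on L0; bus BusRd; mem=20
  op7 P2: load  L3 → I/I/E on L3; bus BusRd; mem=10
  op8 P1: load  L1 → I/O/S on L1; bus (none); mem=50
  op9 P1: store L3 := 88 → I/M/I on L3; bus BusRdX; mem=10
  op10 P1: store L0 := 4 → I/M/I on L0; bus BusUpgr; mem=20
  op11 P1: store L0 := 45 → I/M/I on L0; bus (none); mem=20
  op12 P1: load  L4 → O/S/I on L4; bus BusRd; mem=80
  op13 P2: store L4 := 3 → I/I/M on L4; bus BusRdX Flush; mem=41
  op14 P2: load  L0 → I/O/S on L0; bus BusRd; mem=20
  op15 P0: store L4 := 67 → M/I/I on L4; bus BusRdX Flush; mem=3
  op16 P0: store L0 := 34 → M/I/I on L0; bus BusRdX Flush; mem=45
  op17 P0: store L1 := 51 → M/I/I on L1; bus BusRdX Flush; mem=24
  op18 P0: store L2 := 55 → M/I/I on L2; bus BusRdX; mem=70
  op19 P1: load  L2 → O/S/I on L2; bus BusRd; mem=70
  op20 P2: store L0 := 83 → I/I/M on L0; bus BusRdX Flush; mem=34
  op21 P1: load  L1 → O/S/I on L1; bus BusRd; mem=24
  op22 P2: store L2 := 58 → I/I/M on L2; bus BusRdX Flush; mem=55
  op23 P2: load  L3 → I/O/S on L3; bus BusRd; mem=10
  op24 P0: store L3 := 90 → M/I/I on L3; bus BusRdX Flush; mem=88
  op25 P0: load  L4 → M/I/I on L4; bus (none); mem=3
  op26 P2: load  L1 → O/S/S on L1; bus BusRd; mem=24

memory[L1] = 24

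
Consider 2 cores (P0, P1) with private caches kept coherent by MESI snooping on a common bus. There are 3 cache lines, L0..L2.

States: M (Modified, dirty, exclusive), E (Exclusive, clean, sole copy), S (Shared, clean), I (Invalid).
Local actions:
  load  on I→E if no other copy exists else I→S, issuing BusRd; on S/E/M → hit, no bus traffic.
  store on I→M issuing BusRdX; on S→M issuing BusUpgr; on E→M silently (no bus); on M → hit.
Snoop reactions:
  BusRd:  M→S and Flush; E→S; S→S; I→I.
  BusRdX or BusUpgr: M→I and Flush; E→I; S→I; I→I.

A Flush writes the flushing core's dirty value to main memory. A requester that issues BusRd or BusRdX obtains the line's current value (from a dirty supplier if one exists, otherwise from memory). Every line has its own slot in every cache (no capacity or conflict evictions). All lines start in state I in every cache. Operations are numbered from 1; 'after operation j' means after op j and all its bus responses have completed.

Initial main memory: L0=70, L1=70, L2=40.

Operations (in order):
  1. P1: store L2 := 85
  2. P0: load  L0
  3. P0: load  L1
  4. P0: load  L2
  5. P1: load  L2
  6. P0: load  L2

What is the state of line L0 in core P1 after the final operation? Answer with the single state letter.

state = I

1. P1: store L2 := 85  bus=[BusRdX]  L2: P0=I P1=M  mem[L2]=40
2. P0: load  L0  bus=[BusRd]  L0: P0=E P1=I  mem[L0]=70
3. P0: load  L1  bus=[BusRd]  L1: P0=E P1=I  mem[L1]=70
4. P0: load  L2  bus=[BusRd,Flush]  L2: P0=S P1=S  mem[L2]=85
5. P1: load  L2  bus=[-]  L2: P0=S P1=S  mem[L2]=85
6. P0: load  L2  bus=[-]  L2: P0=S P1=S  mem[L2]=85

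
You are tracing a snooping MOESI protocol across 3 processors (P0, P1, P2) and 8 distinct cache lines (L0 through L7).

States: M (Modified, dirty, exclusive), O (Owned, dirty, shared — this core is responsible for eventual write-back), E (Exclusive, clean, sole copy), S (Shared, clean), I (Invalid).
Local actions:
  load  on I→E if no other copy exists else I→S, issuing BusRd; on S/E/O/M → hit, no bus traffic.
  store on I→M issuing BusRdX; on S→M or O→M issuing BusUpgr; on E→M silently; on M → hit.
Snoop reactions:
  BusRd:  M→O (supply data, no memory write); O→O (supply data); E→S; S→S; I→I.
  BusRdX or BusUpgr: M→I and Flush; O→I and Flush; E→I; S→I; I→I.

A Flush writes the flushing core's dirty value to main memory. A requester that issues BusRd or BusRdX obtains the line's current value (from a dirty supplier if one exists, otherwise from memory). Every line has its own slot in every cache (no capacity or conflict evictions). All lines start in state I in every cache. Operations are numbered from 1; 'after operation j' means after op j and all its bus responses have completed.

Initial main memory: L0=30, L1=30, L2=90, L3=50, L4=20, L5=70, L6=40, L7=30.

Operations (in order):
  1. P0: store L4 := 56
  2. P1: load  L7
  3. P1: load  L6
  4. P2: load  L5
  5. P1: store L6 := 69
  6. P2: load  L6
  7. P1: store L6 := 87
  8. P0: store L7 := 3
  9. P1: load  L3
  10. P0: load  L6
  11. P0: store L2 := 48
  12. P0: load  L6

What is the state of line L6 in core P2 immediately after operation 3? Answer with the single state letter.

step 1: P0: store L4 := 56  ⟶  MII  (L4)  txn=BusRdX  M[L4]=20
step 2: P1: load  L7  ⟶  IEI  (L7)  txn=BusRd  M[L7]=30
step 3: P1: load  L6  ⟶  IEI  (L6)  txn=BusRd  M[L6]=40
step 4: P2: load  L5  ⟶  IIE  (L5)  txn=BusRd  M[L5]=70
step 5: P1: store L6 := 69  ⟶  IMI  (L6)  txn=∅  M[L6]=40
step 6: P2: load  L6  ⟶  IOS  (L6)  txn=BusRd  M[L6]=40
step 7: P1: store L6 := 87  ⟶  IMI  (L6)  txn=BusUpgr  M[L6]=40
step 8: P0: store L7 := 3  ⟶  MII  (L7)  txn=BusRdX  M[L7]=30
step 9: P1: load  L3  ⟶  IEI  (L3)  txn=BusRd  M[L3]=50
step 10: P0: load  L6  ⟶  SOI  (L6)  txn=BusRd  M[L6]=40
step 11: P0: store L2 := 48  ⟶  MII  (L2)  txn=BusRdX  M[L2]=90
step 12: P0: load  L6  ⟶  SOI  (L6)  txn=∅  M[L6]=40

state = I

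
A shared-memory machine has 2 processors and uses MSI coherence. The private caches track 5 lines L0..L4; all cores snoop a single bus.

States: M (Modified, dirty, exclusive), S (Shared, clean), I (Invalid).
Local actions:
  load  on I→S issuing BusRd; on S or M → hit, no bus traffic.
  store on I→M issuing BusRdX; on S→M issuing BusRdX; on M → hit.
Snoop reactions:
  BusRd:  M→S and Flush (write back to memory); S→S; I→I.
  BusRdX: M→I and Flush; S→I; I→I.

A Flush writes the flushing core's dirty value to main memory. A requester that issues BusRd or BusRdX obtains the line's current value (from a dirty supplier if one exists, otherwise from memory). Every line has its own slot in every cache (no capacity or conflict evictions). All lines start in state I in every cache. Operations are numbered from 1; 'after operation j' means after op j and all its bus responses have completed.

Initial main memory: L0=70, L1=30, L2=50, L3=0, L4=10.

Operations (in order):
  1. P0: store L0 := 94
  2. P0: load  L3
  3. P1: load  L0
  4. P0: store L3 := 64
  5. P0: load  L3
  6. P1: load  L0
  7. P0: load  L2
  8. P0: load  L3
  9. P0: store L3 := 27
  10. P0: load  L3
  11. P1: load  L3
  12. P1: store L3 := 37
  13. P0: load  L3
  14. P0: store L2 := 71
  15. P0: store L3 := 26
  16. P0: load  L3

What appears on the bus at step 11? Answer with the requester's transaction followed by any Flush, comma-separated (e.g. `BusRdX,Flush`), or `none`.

step 1: P0: store L0 := 94  ⟶  MI  (L0)  txn=BusRdX  M[L0]=70
step 2: P0: load  L3  ⟶  SI  (L3)  txn=BusRd  M[L3]=0
step 3: P1: load  L0  ⟶  SS  (L0)  txn=BusRd+Flush  M[L0]=94
step 4: P0: store L3 := 64  ⟶  MI  (L3)  txn=BusRdX  M[L3]=0
step 5: P0: load  L3  ⟶  MI  (L3)  txn=∅  M[L3]=0
step 6: P1: load  L0  ⟶  SS  (L0)  txn=∅  M[L0]=94
step 7: P0: load  L2  ⟶  SI  (L2)  txn=BusRd  M[L2]=50
step 8: P0: load  L3  ⟶  MI  (L3)  txn=∅  M[L3]=0
step 9: P0: store L3 := 27  ⟶  MI  (L3)  txn=∅  M[L3]=0
step 10: P0: load  L3  ⟶  MI  (L3)  txn=∅  M[L3]=0
step 11: P1: load  L3  ⟶  SS  (L3)  txn=BusRd+Flush  M[L3]=27
step 12: P1: store L3 := 37  ⟶  IM  (L3)  txn=BusRdX  M[L3]=27
step 13: P0: load  L3  ⟶  SS  (L3)  txn=BusRd+Flush  M[L3]=37
step 14: P0: store L2 := 71  ⟶  MI  (L2)  txn=BusRdX  M[L2]=50
step 15: P0: store L3 := 26  ⟶  MI  (L3)  txn=BusRdX  M[L3]=37
step 16: P0: load  L3  ⟶  MI  (L3)  txn=∅  M[L3]=37

bus = BusRd,Flush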